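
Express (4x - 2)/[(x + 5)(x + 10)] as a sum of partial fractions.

At x=-5: P = (4·(-5) - 2)/(-5 + 10) = -22/5. At x=-10: Q = (4·(-10) - 2)/(-10 + 5) = 42/5
Result: (-22/5)/(x + 5) + (42/5)/(x + 10)


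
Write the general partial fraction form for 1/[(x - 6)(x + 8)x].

Three distinct linear factors: α/(x - 6) + β/(x + 8) + γ/x


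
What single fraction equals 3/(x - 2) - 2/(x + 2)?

Common denominator (x - 2)(x + 2). Numerator: 3(x + 2) - 2(x - 2) = (3x + 6) - (2x - 4) = x + 10
Result: (x + 10)/[(x - 2)(x + 2)]


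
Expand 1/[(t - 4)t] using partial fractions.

1/(t - 4)t = P/(t - 4) + Q/t. P = 1/(4 - 0) = 1/4, Q = 1/(0 - 4) = -1/4
Result: (1/4)/(t - 4) - (1/4)/t


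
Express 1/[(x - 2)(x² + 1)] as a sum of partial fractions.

Cover-up at x = 2: α = 1/(2² + 1) = 1/5. Then β = -α = -1/5, γ = -α·(0 + 2) = -2/5
Result: (1/5)/(x - 2) - ((1/5)x + 2/5)/(x² + 1)


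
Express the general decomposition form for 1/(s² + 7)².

Repeated quadratic factor: (As + B)/(s² + 7) + (Cs + D)/(s² + 7)²


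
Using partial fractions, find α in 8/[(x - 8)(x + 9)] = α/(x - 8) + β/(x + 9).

Cover-up at x = 8: α = 8/(8 + 9) = 8/17


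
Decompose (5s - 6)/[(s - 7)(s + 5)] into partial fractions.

At s=7: α = (5·7 - 6)/(7 + 5) = 29/12. At s=-5: β = (5·(-5) - 6)/(-5 - 7) = 31/12
Result: (29/12)/(s - 7) + (31/12)/(s + 5)


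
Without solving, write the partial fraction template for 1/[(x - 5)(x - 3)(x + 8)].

Three distinct linear factors: P/(x - 5) + Q/(x - 3) + R/(x + 8)


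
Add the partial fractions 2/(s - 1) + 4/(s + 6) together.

Common denominator (s - 1)(s + 6). Numerator: 2(s + 6) + 4(s - 1) = (2s + 12) + (4s - 4) = 6s + 8
Result: (6s + 8)/[(s - 1)(s + 6)]


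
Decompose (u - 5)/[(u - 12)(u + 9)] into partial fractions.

At u=12: α = (1·12 - 5)/(12 + 9) = 1/3. At u=-9: β = (1·(-9) - 5)/(-9 - 12) = 2/3
Result: (1/3)/(u - 12) + (2/3)/(u + 9)


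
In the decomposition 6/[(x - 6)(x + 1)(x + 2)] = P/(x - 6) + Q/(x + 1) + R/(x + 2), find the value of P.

Cover-up at x = 6: P = 6/[(6 + 1)(6 + 2)] = 6/[(7)(8)] = 6/56 = 3/28


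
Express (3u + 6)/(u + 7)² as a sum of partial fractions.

(3u + 6) = P(u + 7) + Q. At u = -7: Q = 3·(-7) + 6 = -15. Coeff of u: P = 3
Result: 3/(u + 7) - 15/(u + 7)²


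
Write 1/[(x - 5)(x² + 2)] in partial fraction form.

Cover-up at x = 5: P = 1/(5² + 2) = 1/27. Then Q = -P = -1/27, R = -P·(0 + 5) = -5/27
Result: (1/27)/(x - 5) - ((1/27)x + 5/27)/(x² + 2)


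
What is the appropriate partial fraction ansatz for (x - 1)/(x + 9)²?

Repeated linear factor: A/(x + 9) + B/(x + 9)²


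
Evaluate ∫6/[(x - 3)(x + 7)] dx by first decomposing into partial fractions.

Decompose: 6/[(x - 3)(x + 7)] = (3/5)/(x - 3) - (3/5)/(x + 7). Integrate each term: (3/5) ln|(x - 3)| - (3/5) ln|(x + 7)| + C


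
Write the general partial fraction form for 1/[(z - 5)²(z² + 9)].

Repeated linear + quadratic: P/(z - 5) + Q/(z - 5)² + (Rz + S)/(z² + 9)


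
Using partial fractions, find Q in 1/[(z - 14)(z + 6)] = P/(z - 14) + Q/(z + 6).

Cover-up at z = -6: Q = 1/(-6 - 14) = -1/20


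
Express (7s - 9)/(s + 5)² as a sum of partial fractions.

(7s - 9) = A(s + 5) + B. At s = -5: B = 7·(-5) - 9 = -44. Coeff of s: A = 7
Result: 7/(s + 5) - 44/(s + 5)²


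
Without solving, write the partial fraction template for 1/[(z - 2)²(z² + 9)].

Repeated linear + quadratic: P/(z - 2) + Q/(z - 2)² + (Rz + S)/(z² + 9)


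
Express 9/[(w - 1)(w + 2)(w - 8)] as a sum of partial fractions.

Using cover-up method: A = -3/7, B = 3/10, C = 9/70
Result: (-3/7)/(w - 1) + (3/10)/(w + 2) + (9/70)/(w - 8)


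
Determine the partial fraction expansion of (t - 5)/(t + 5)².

(t - 5) = α(t + 5) + β. At t = -5: β = 1·(-5) - 5 = -10. Coeff of t: α = 1
Result: 1/(t + 5) - 10/(t + 5)²


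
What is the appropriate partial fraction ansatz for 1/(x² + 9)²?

Repeated quadratic factor: (αx + β)/(x² + 9) + (γx + δ)/(x² + 9)²


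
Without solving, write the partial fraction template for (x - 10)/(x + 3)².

Repeated linear factor: α/(x + 3) + β/(x + 3)²


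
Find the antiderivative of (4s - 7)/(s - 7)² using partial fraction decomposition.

Decompose: α = 4, β = 4·7 - 7 = 21, so (4s - 7)/(s - 7)² = 4/(s - 7) + 21/(s - 7)². Integrate: ∫ α/(s - 7) ds = 4 ln|(s - 7)|; ∫ β/(s - 7)² ds = -21/(s - 7). Sum: 4 ln|(s - 7)| - 21/(s - 7) + C


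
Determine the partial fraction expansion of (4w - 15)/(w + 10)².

(4w - 15) = A(w + 10) + B. At w = -10: B = 4·(-10) - 15 = -55. Coeff of w: A = 4
Result: 4/(w + 10) - 55/(w + 10)²


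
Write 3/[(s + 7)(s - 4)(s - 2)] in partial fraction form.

Using cover-up method: A = 1/33, B = 3/22, C = -1/6
Result: (1/33)/(s + 7) + (3/22)/(s - 4) - (1/6)/(s - 2)


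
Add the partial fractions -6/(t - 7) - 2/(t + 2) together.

Common denominator (t - 7)(t + 2). Numerator: -6(t + 2) - 2(t - 7) = (-6t - 12) - (2t - 14) = -8t + 2
Result: (-8t + 2)/[(t - 7)(t + 2)]


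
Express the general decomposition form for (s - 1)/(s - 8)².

Repeated linear factor: α/(s - 8) + β/(s - 8)²


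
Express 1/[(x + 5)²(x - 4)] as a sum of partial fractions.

Cover-up at x=4: R = 1/(4 + 5)² = 1/81. Cover-up at x=-5: Q = 1/(-5 - 4) = -1/9. Comparing x² coeff: P = -R = -1/81
Result: (-1/81)/(x + 5) - (1/9)/(x + 5)² + (1/81)/(x - 4)


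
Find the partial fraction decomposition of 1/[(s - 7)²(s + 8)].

Cover-up at s=-8: γ = 1/(-8 - 7)² = 1/225. Cover-up at s=7: β = 1/(7 + 8) = 1/15. Comparing s² coeff: α = -γ = -1/225
Result: (-1/225)/(s - 7) + (1/15)/(s - 7)² + (1/225)/(s + 8)


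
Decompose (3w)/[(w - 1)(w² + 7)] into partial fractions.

At w=1: α = (3·1 + 0)/(1² + 7) = 3/8. β = -α = -3/8, γ = 3 - 1·α = 21/8
Result: (3/8)/(w - 1) - ((3/8)w - 21/8)/(w² + 7)


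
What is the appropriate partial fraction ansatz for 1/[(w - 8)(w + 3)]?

Distinct linear factors: A/(w - 8) + B/(w + 3)


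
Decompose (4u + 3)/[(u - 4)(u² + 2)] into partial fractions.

At u=4: α = (4·4 + 3)/(4² + 2) = 19/18. β = -α = -19/18, γ = 4 - 4·α = -2/9
Result: (19/18)/(u - 4) - ((19/18)u + 2/9)/(u² + 2)


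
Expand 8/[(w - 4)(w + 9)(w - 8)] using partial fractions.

Using cover-up method: A = -2/13, B = 8/221, C = 2/17
Result: (-2/13)/(w - 4) + (8/221)/(w + 9) + (2/17)/(w - 8)


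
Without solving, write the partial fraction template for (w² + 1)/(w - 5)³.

Repeated linear factor (power 3): α/(w - 5) + β/(w - 5)² + γ/(w - 5)³


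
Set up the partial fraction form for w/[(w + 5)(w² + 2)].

Linear + irreducible quadratic: P/(w + 5) + (Qw + R)/(w² + 2)


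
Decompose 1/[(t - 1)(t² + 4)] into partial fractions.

Cover-up at t = 1: α = 1/(1² + 4) = 1/5. Then β = -α = -1/5, γ = -α·(0 + 1) = -1/5
Result: (1/5)/(t - 1) - ((1/5)t + 1/5)/(t² + 4)


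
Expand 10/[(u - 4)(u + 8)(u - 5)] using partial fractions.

Using cover-up method: A = -5/6, B = 5/78, C = 10/13
Result: (-5/6)/(u - 4) + (5/78)/(u + 8) + (10/13)/(u - 5)


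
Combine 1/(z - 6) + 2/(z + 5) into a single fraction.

Common denominator (z - 6)(z + 5). Numerator: 1(z + 5) + 2(z - 6) = (z + 5) + (2z - 12) = 3z - 7
Result: (3z - 7)/[(z - 6)(z + 5)]


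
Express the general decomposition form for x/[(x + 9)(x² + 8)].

Linear + irreducible quadratic: P/(x + 9) + (Qx + R)/(x² + 8)


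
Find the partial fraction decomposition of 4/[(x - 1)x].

4/(x - 1)x = P/(x - 1) + Q/x. P = 4/(1 - 0) = 4, Q = 4/(0 - 1) = -4
Result: 4/(x - 1) - 4/x


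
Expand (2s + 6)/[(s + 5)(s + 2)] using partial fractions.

At s=-5: A = (2·(-5) + 6)/(-5 + 2) = 4/3. At s=-2: B = (2·(-2) + 6)/(-2 + 5) = 2/3
Result: (4/3)/(s + 5) + (2/3)/(s + 2)


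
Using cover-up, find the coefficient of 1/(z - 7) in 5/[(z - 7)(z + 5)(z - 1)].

Cover (z - 7), set z=7: 5/[(7 + 5)(7 - 1)] = 5/72


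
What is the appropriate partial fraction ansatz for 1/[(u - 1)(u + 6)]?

Distinct linear factors: α/(u - 1) + β/(u + 6)


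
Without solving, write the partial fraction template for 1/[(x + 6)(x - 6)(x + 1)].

Three distinct linear factors: α/(x + 6) + β/(x - 6) + γ/(x + 1)


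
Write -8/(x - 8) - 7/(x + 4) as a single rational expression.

Common denominator (x - 8)(x + 4). Numerator: -8(x + 4) - 7(x - 8) = (-8x - 32) - (7x - 56) = -15x + 24
Result: (-15x + 24)/[(x - 8)(x + 4)]


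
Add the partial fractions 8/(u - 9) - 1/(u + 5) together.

Common denominator (u - 9)(u + 5). Numerator: 8(u + 5) - 1(u - 9) = (8u + 40) - (u - 9) = 7u + 49
Result: (7u + 49)/[(u - 9)(u + 5)]


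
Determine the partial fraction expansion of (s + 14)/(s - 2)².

(s + 14) = P(s - 2) + Q. At s = 2: Q = 1·2 + 14 = 16. Coeff of s: P = 1
Result: 1/(s - 2) + 16/(s - 2)²


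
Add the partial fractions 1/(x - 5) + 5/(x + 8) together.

Common denominator (x - 5)(x + 8). Numerator: 1(x + 8) + 5(x - 5) = (x + 8) + (5x - 25) = 6x - 17
Result: (6x - 17)/[(x - 5)(x + 8)]


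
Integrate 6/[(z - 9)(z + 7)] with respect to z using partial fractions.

Decompose: 6/[(z - 9)(z + 7)] = (3/8)/(z - 9) - (3/8)/(z + 7). Integrate each term: (3/8) ln|(z - 9)| - (3/8) ln|(z + 7)| + C


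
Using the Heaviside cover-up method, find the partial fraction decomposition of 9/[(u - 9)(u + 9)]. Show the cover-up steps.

Cover (u - 9): set u=9, get α = 9/(9 + 9) = 1/2. Cover (u + 9): set u=-9, get β = 9/(-9 - 9) = -1/2.
Result: (1/2)/(u - 9) - (1/2)/(u + 9)


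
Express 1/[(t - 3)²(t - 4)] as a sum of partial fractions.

Cover-up at t=4: C = 1/(4 - 3)² = 1. Cover-up at t=3: B = 1/(3 - 4) = -1. Comparing t² coeff: A = -C = -1
Result: -1/(t - 3) - 1/(t - 3)² + 1/(t - 4)


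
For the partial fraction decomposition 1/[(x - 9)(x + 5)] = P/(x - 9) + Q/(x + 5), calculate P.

Cover-up at x = 9: P = 1/(9 + 5) = 1/14


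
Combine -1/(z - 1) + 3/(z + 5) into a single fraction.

Common denominator (z - 1)(z + 5). Numerator: -1(z + 5) + 3(z - 1) = (-z - 5) + (3z - 3) = 2z - 8
Result: (2z - 8)/[(z - 1)(z + 5)]


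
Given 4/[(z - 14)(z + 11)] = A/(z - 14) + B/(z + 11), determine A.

Cover-up at z = 14: A = 4/(14 + 11) = 4/25


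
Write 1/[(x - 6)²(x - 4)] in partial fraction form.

Cover-up at x=4: γ = 1/(4 - 6)² = 1/4. Cover-up at x=6: β = 1/(6 - 4) = 1/2. Comparing x² coeff: α = -γ = -1/4
Result: (-1/4)/(x - 6) + (1/2)/(x - 6)² + (1/4)/(x - 4)


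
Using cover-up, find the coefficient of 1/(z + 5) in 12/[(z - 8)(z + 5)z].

Cover (z + 5), set z=-5: 12/[(-5 - 8)(-5 - 0)] = 12/65


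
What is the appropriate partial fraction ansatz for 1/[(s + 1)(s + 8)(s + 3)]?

Three distinct linear factors: α/(s + 1) + β/(s + 8) + γ/(s + 3)


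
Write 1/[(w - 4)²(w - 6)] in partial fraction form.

Cover-up at w=6: R = 1/(6 - 4)² = 1/4. Cover-up at w=4: Q = 1/(4 - 6) = -1/2. Comparing w² coeff: P = -R = -1/4
Result: (-1/4)/(w - 4) - (1/2)/(w - 4)² + (1/4)/(w - 6)


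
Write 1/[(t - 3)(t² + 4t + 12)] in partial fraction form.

Cover-up at t = 3: P = 1/(3² + 4·3 + 12) = 1/33. Then Q = -P = -1/33, R = -P·(4 + 3) = -7/33
Result: (1/33)/(t - 3) - ((1/33)t + 7/33)/(t² + 4t + 12)


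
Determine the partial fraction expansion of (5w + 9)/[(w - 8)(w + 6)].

At w=8: A = (5·8 + 9)/(8 + 6) = 7/2. At w=-6: B = (5·(-6) + 9)/(-6 - 8) = 3/2
Result: (7/2)/(w - 8) + (3/2)/(w + 6)


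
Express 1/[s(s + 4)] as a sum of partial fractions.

1/s(s + 4) = A/s + B/(s + 4). A = 1/(0 + 4) = 1/4, B = 1/(-4 - 0) = -1/4
Result: (1/4)/s - (1/4)/(s + 4)


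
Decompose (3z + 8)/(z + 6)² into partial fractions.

(3z + 8) = P(z + 6) + Q. At z = -6: Q = 3·(-6) + 8 = -10. Coeff of z: P = 3
Result: 3/(z + 6) - 10/(z + 6)²


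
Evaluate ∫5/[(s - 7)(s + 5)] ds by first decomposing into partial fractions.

Decompose: 5/[(s - 7)(s + 5)] = (5/12)/(s - 7) - (5/12)/(s + 5). Integrate each term: (5/12) ln|(s - 7)| - (5/12) ln|(s + 5)| + C


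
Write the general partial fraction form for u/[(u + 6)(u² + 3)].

Linear + irreducible quadratic: A/(u + 6) + (Bu + C)/(u² + 3)


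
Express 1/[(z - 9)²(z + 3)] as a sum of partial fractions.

Cover-up at z=-3: γ = 1/(-3 - 9)² = 1/144. Cover-up at z=9: β = 1/(9 + 3) = 1/12. Comparing z² coeff: α = -γ = -1/144
Result: (-1/144)/(z - 9) + (1/12)/(z - 9)² + (1/144)/(z + 3)


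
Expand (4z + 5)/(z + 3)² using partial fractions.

(4z + 5) = P(z + 3) + Q. At z = -3: Q = 4·(-3) + 5 = -7. Coeff of z: P = 4
Result: 4/(z + 3) - 7/(z + 3)²


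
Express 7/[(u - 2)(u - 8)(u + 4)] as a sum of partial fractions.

Using cover-up method: A = -7/36, B = 7/72, C = 7/72
Result: (-7/36)/(u - 2) + (7/72)/(u - 8) + (7/72)/(u + 4)


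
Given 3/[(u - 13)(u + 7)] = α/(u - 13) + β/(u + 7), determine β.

Cover-up at u = -7: β = 3/(-7 - 13) = -3/20


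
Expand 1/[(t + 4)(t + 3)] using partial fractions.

1/(t + 4)(t + 3) = P/(t + 4) + Q/(t + 3). P = 1/(-4 + 3) = -1, Q = 1/(-3 + 4) = 1
Result: -1/(t + 4) + 1/(t + 3)


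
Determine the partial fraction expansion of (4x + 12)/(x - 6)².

(4x + 12) = P(x - 6) + Q. At x = 6: Q = 4·6 + 12 = 36. Coeff of x: P = 4
Result: 4/(x - 6) + 36/(x - 6)²


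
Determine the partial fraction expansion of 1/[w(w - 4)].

1/w(w - 4) = A/w + B/(w - 4). A = 1/(0 - 4) = -1/4, B = 1/(4 - 0) = 1/4
Result: (-1/4)/w + (1/4)/(w - 4)


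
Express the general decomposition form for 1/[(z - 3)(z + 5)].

Distinct linear factors: α/(z - 3) + β/(z + 5)


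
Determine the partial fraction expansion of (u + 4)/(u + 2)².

(u + 4) = P(u + 2) + Q. At u = -2: Q = 1·(-2) + 4 = 2. Coeff of u: P = 1
Result: 1/(u + 2) + 2/(u + 2)²


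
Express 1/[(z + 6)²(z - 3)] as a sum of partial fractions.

Cover-up at z=3: R = 1/(3 + 6)² = 1/81. Cover-up at z=-6: Q = 1/(-6 - 3) = -1/9. Comparing z² coeff: P = -R = -1/81
Result: (-1/81)/(z + 6) - (1/9)/(z + 6)² + (1/81)/(z - 3)


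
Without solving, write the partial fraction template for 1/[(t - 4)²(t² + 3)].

Repeated linear + quadratic: A/(t - 4) + B/(t - 4)² + (Ct + D)/(t² + 3)


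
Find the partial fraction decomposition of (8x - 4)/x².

(8x - 4) = Px + Q. At x = 0: Q = 8·0 - 4 = -4. Coeff of x: P = 8
Result: 8/x - 4/x²


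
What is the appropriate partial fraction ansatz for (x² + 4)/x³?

Repeated linear factor (power 3): A/x + B/x² + C/x³


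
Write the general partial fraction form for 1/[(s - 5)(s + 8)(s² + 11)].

Two linear + quadratic: P/(s - 5) + Q/(s + 8) + (Rs + S)/(s² + 11)


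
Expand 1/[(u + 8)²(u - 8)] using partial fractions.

Cover-up at u=8: R = 1/(8 + 8)² = 1/256. Cover-up at u=-8: Q = 1/(-8 - 8) = -1/16. Comparing u² coeff: P = -R = -1/256
Result: (-1/256)/(u + 8) - (1/16)/(u + 8)² + (1/256)/(u - 8)


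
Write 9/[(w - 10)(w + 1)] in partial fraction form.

9/(w - 10)(w + 1) = P/(w - 10) + Q/(w + 1). P = 9/(10 + 1) = 9/11, Q = 9/(-1 - 10) = -9/11
Result: (9/11)/(w - 10) - (9/11)/(w + 1)


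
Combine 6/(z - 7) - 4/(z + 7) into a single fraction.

Common denominator (z - 7)(z + 7). Numerator: 6(z + 7) - 4(z - 7) = (6z + 42) - (4z - 28) = 2z + 70
Result: (2z + 70)/[(z - 7)(z + 7)]


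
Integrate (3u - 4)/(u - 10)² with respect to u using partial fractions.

Decompose: A = 3, B = 3·10 - 4 = 26, so (3u - 4)/(u - 10)² = 3/(u - 10) + 26/(u - 10)². Integrate: ∫ A/(u - 10) du = 3 ln|(u - 10)|; ∫ B/(u - 10)² du = -26/(u - 10). Sum: 3 ln|(u - 10)| - 26/(u - 10) + C


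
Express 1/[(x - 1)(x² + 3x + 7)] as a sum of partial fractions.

Cover-up at x = 1: P = 1/(1² + 3·1 + 7) = 1/11. Then Q = -P = -1/11, R = -P·(3 + 1) = -4/11
Result: (1/11)/(x - 1) - ((1/11)x + 4/11)/(x² + 3x + 7)


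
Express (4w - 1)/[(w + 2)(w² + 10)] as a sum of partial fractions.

At w=-2: α = (4·(-2) - 1)/((-2)² + 10) = -9/14. β = -α = 9/14, γ = 4 - (-2)·α = 19/7
Result: (-9/14)/(w + 2) + ((9/14)w + 19/7)/(w² + 10)


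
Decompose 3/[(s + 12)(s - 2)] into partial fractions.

3/(s + 12)(s - 2) = α/(s + 12) + β/(s - 2). α = 3/(-12 - 2) = -3/14, β = 3/(2 + 12) = 3/14
Result: (-3/14)/(s + 12) + (3/14)/(s - 2)


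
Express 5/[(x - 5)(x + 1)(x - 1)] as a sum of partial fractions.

Using cover-up method: α = 5/24, β = 5/12, γ = -5/8
Result: (5/24)/(x - 5) + (5/12)/(x + 1) - (5/8)/(x - 1)


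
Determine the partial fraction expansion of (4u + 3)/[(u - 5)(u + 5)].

At u=5: A = (4·5 + 3)/(5 + 5) = 23/10. At u=-5: B = (4·(-5) + 3)/(-5 - 5) = 17/10
Result: (23/10)/(u - 5) + (17/10)/(u + 5)


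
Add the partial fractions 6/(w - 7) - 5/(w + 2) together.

Common denominator (w - 7)(w + 2). Numerator: 6(w + 2) - 5(w - 7) = (6w + 12) - (5w - 35) = w + 47
Result: (w + 47)/[(w - 7)(w + 2)]


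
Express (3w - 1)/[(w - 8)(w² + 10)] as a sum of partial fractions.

At w=8: A = (3·8 - 1)/(8² + 10) = 23/74. B = -A = -23/74, C = 3 - 8·A = 19/37
Result: (23/74)/(w - 8) - ((23/74)w - 19/37)/(w² + 10)


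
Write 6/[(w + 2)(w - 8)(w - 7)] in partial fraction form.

Using cover-up method: P = 1/15, Q = 3/5, R = -2/3
Result: (1/15)/(w + 2) + (3/5)/(w - 8) - (2/3)/(w - 7)


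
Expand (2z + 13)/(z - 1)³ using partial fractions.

(2z + 13) = A(z - 1)² + B(z - 1) + C. At z = 1: C = 2·1 + 13 = 15. Coefficients: A = 0, B = 2
Result: 2/(z - 1)² + 15/(z - 1)³


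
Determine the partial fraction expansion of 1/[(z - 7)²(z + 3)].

Cover-up at z=-3: R = 1/(-3 - 7)² = 1/100. Cover-up at z=7: Q = 1/(7 + 3) = 1/10. Comparing z² coeff: P = -R = -1/100
Result: (-1/100)/(z - 7) + (1/10)/(z - 7)² + (1/100)/(z + 3)


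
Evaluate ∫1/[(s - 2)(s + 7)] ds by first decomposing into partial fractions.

Decompose: 1/[(s - 2)(s + 7)] = (1/9)/(s - 2) - (1/9)/(s + 7). Integrate each term: (1/9) ln|(s - 2)| - (1/9) ln|(s + 7)| + C


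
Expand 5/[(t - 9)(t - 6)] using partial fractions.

5/(t - 9)(t - 6) = A/(t - 9) + B/(t - 6). A = 5/(9 - 6) = 5/3, B = 5/(6 - 9) = -5/3
Result: (5/3)/(t - 9) - (5/3)/(t - 6)


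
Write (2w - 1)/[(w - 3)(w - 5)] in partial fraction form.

At w=3: A = (2·3 - 1)/(3 - 5) = -5/2. At w=5: B = (2·5 - 1)/(5 - 3) = 9/2
Result: (-5/2)/(w - 3) + (9/2)/(w - 5)


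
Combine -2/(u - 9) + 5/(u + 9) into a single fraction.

Common denominator (u - 9)(u + 9). Numerator: -2(u + 9) + 5(u - 9) = (-2u - 18) + (5u - 45) = 3u - 63
Result: (3u - 63)/[(u - 9)(u + 9)]


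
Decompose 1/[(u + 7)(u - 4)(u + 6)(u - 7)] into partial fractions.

Using Heaviside cover-up: (-1/154)/(u + 7) - (1/330)/(u - 4) + (1/130)/(u + 6) + (1/546)/(u - 7)


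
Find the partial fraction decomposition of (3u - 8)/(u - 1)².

(3u - 8) = P(u - 1) + Q. At u = 1: Q = 3·1 - 8 = -5. Coeff of u: P = 3
Result: 3/(u - 1) - 5/(u - 1)²


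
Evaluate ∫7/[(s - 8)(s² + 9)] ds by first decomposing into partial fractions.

Cover-up at s=8: A = 7/(8²+9) = 7/73. Coeff matching: B = -7/73, C = -56/73. Decomposition: (7/73)/(s - 8) - ((7/73)s + 56/73)/(s² + 9). Integrate: linear → ln, quadratic → (1/2)ln + arctan: (7/73) ln|(s - 8)| - (7/146) ln(s² + 9) - (56/219) arctan(s/3) + C


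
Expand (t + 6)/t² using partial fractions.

(t + 6) = αt + β. At t = 0: β = 1·0 + 6 = 6. Coeff of t: α = 1
Result: 1/t + 6/t²


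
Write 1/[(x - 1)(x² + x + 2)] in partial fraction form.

Cover-up at x = 1: α = 1/(1² + 1·1 + 2) = 1/4. Then β = -α = -1/4, γ = -α·(1 + 1) = -1/2
Result: (1/4)/(x - 1) - ((1/4)x + 1/2)/(x² + x + 2)


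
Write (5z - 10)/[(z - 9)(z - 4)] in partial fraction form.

At z=9: α = (5·9 - 10)/(9 - 4) = 7. At z=4: β = (5·4 - 10)/(4 - 9) = -2
Result: 7/(z - 9) - 2/(z - 4)


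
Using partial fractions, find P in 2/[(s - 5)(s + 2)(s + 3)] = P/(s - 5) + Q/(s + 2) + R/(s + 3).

Cover-up at s = 5: P = 2/[(5 + 2)(5 + 3)] = 2/[(7)(8)] = 2/56 = 1/28


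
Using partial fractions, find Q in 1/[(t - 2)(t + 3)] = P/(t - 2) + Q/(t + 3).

Cover-up at t = -3: Q = 1/(-3 - 2) = -1/5


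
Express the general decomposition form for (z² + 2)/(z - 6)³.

Repeated linear factor (power 3): α/(z - 6) + β/(z - 6)² + γ/(z - 6)³


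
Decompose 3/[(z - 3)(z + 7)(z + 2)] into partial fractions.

Using cover-up method: A = 3/50, B = 3/50, C = -3/25
Result: (3/50)/(z - 3) + (3/50)/(z + 7) - (3/25)/(z + 2)


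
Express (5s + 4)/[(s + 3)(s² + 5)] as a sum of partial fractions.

At s=-3: P = (5·(-3) + 4)/((-3)² + 5) = -11/14. Q = -P = 11/14, R = 5 - (-3)·P = 37/14
Result: (-11/14)/(s + 3) + ((11/14)s + 37/14)/(s² + 5)


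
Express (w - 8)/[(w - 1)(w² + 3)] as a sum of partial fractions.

At w=1: A = (1·1 - 8)/(1² + 3) = -7/4. B = -A = 7/4, C = 1 - 1·A = 11/4
Result: (-7/4)/(w - 1) + ((7/4)w + 11/4)/(w² + 3)


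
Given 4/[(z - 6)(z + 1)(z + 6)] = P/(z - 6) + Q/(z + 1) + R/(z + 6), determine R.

Cover-up at z = -6: R = 4/[(-6 - 6)(-6 + 1)] = 4/[(-12)(-5)] = 4/60 = 1/15


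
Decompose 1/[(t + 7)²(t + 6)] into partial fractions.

Cover-up at t=-6: C = 1/(-6 + 7)² = 1. Cover-up at t=-7: B = 1/(-7 + 6) = -1. Comparing t² coeff: A = -C = -1
Result: -1/(t + 7) - 1/(t + 7)² + 1/(t + 6)


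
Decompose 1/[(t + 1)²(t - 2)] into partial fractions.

Cover-up at t=2: C = 1/(2 + 1)² = 1/9. Cover-up at t=-1: B = 1/(-1 - 2) = -1/3. Comparing t² coeff: A = -C = -1/9
Result: (-1/9)/(t + 1) - (1/3)/(t + 1)² + (1/9)/(t - 2)


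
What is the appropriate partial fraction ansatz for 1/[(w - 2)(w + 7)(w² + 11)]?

Two linear + quadratic: A/(w - 2) + B/(w + 7) + (Cw + D)/(w² + 11)


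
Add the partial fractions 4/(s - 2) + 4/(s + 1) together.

Common denominator (s - 2)(s + 1). Numerator: 4(s + 1) + 4(s - 2) = (4s + 4) + (4s - 8) = 8s - 4
Result: (8s - 4)/[(s - 2)(s + 1)]


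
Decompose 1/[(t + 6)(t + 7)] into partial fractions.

1/(t + 6)(t + 7) = P/(t + 6) + Q/(t + 7). P = 1/(-6 + 7) = 1, Q = 1/(-7 + 6) = -1
Result: 1/(t + 6) - 1/(t + 7)


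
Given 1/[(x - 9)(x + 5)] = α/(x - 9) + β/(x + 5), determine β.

Cover-up at x = -5: β = 1/(-5 - 9) = -1/14


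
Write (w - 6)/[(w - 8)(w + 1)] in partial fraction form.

At w=8: P = (1·8 - 6)/(8 + 1) = 2/9. At w=-1: Q = (1·(-1) - 6)/(-1 - 8) = 7/9
Result: (2/9)/(w - 8) + (7/9)/(w + 1)


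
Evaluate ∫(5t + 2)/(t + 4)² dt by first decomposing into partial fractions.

Decompose: A = 5, B = 5·(-4) + 2 = -18, so (5t + 2)/(t + 4)² = 5/(t + 4) - 18/(t + 4)². Integrate: ∫ A/(t + 4) dt = 5 ln|(t + 4)|; ∫ B/(t + 4)² dt = 18/(t + 4). Sum: 5 ln|(t + 4)| + 18/(t + 4) + C


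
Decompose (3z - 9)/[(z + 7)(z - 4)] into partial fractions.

At z=-7: P = (3·(-7) - 9)/(-7 - 4) = 30/11. At z=4: Q = (3·4 - 9)/(4 + 7) = 3/11
Result: (30/11)/(z + 7) + (3/11)/(z - 4)


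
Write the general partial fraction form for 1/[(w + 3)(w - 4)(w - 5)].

Three distinct linear factors: α/(w + 3) + β/(w - 4) + γ/(w - 5)


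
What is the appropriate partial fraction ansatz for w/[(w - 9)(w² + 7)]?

Linear + irreducible quadratic: A/(w - 9) + (Bw + C)/(w² + 7)


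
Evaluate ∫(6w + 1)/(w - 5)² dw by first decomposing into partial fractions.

Decompose: α = 6, β = 6·5 + 1 = 31, so (6w + 1)/(w - 5)² = 6/(w - 5) + 31/(w - 5)². Integrate: ∫ α/(w - 5) dw = 6 ln|(w - 5)|; ∫ β/(w - 5)² dw = -31/(w - 5). Sum: 6 ln|(w - 5)| - 31/(w - 5) + C


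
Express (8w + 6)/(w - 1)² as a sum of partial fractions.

(8w + 6) = α(w - 1) + β. At w = 1: β = 8·1 + 6 = 14. Coeff of w: α = 8
Result: 8/(w - 1) + 14/(w - 1)²


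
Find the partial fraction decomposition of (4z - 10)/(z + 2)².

(4z - 10) = P(z + 2) + Q. At z = -2: Q = 4·(-2) - 10 = -18. Coeff of z: P = 4
Result: 4/(z + 2) - 18/(z + 2)²


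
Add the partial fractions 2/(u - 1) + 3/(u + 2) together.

Common denominator (u - 1)(u + 2). Numerator: 2(u + 2) + 3(u - 1) = (2u + 4) + (3u - 3) = 5u + 1
Result: (5u + 1)/[(u - 1)(u + 2)]


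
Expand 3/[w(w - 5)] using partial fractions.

3/w(w - 5) = P/w + Q/(w - 5). P = 3/(0 - 5) = -3/5, Q = 3/(5 - 0) = 3/5
Result: (-3/5)/w + (3/5)/(w - 5)


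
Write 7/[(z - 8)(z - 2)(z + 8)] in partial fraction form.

Using cover-up method: α = 7/96, β = -7/60, γ = 7/160
Result: (7/96)/(z - 8) - (7/60)/(z - 2) + (7/160)/(z + 8)


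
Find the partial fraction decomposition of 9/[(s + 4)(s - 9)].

9/(s + 4)(s - 9) = A/(s + 4) + B/(s - 9). A = 9/(-4 - 9) = -9/13, B = 9/(9 + 4) = 9/13
Result: (-9/13)/(s + 4) + (9/13)/(s - 9)


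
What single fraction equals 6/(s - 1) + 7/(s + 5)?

Common denominator (s - 1)(s + 5). Numerator: 6(s + 5) + 7(s - 1) = (6s + 30) + (7s - 7) = 13s + 23
Result: (13s + 23)/[(s - 1)(s + 5)]


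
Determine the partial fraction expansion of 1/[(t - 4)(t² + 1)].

Cover-up at t = 4: α = 1/(4² + 1) = 1/17. Then β = -α = -1/17, γ = -α·(0 + 4) = -4/17
Result: (1/17)/(t - 4) - ((1/17)t + 4/17)/(t² + 1)


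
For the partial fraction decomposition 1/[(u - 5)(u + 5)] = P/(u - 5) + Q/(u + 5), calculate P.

Cover-up at u = 5: P = 1/(5 + 5) = 1/10


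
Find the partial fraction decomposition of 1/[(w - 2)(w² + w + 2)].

Cover-up at w = 2: α = 1/(2² + 1·2 + 2) = 1/8. Then β = -α = -1/8, γ = -α·(1 + 2) = -3/8
Result: (1/8)/(w - 2) - ((1/8)w + 3/8)/(w² + w + 2)


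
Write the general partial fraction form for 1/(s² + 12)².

Repeated quadratic factor: (As + B)/(s² + 12) + (Cs + D)/(s² + 12)²


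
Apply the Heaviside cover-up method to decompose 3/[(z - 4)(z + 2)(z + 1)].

Cover (z - 4), z=4: P = 3/[(4 + 2)(4 + 1)] = 1/10. Cover (z + 2), z=-2: Q = 3/[(-2 - 4)(-2 + 1)] = 1/2. Cover (z + 1), z=-1: R = 3/[(-1 - 4)(-1 + 2)] = -3/5.
Result: (1/10)/(z - 4) + (1/2)/(z + 2) - (3/5)/(z + 1)


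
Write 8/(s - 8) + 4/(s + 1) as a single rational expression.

Common denominator (s - 8)(s + 1). Numerator: 8(s + 1) + 4(s - 8) = (8s + 8) + (4s - 32) = 12s - 24
Result: (12s - 24)/[(s - 8)(s + 1)]


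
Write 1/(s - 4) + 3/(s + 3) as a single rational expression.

Common denominator (s - 4)(s + 3). Numerator: 1(s + 3) + 3(s - 4) = (s + 3) + (3s - 12) = 4s - 9
Result: (4s - 9)/[(s - 4)(s + 3)]


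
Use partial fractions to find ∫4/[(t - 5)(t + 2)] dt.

Decompose: 4/[(t - 5)(t + 2)] = (4/7)/(t - 5) - (4/7)/(t + 2). Integrate each term: (4/7) ln|(t - 5)| - (4/7) ln|(t + 2)| + C


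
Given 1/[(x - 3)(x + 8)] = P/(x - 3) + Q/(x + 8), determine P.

Cover-up at x = 3: P = 1/(3 + 8) = 1/11


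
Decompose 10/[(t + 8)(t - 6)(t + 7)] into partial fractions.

Using cover-up method: P = 5/7, Q = 5/91, R = -10/13
Result: (5/7)/(t + 8) + (5/91)/(t - 6) - (10/13)/(t + 7)


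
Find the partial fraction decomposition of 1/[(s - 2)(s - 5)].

1/(s - 2)(s - 5) = P/(s - 2) + Q/(s - 5). P = 1/(2 - 5) = -1/3, Q = 1/(5 - 2) = 1/3
Result: (-1/3)/(s - 2) + (1/3)/(s - 5)


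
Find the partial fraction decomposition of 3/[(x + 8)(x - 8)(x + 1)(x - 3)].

Using Heaviside cover-up: (-3/1232)/(x + 8) + (1/240)/(x - 8) + (1/84)/(x + 1) - (3/220)/(x - 3)


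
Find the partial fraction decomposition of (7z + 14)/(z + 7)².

(7z + 14) = A(z + 7) + B. At z = -7: B = 7·(-7) + 14 = -35. Coeff of z: A = 7
Result: 7/(z + 7) - 35/(z + 7)²


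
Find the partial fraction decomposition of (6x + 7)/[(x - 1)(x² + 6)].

At x=1: A = (6·1 + 7)/(1² + 6) = 13/7. B = -A = -13/7, C = 6 - 1·A = 29/7
Result: (13/7)/(x - 1) - ((13/7)x - 29/7)/(x² + 6)


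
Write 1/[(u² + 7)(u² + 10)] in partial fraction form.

Coefficient matching gives P = R = 0, Q = 1/(10-7) = 1/3, S = -Q = -1/3
Result: (1/3)/(u² + 7) - (1/3)/(u² + 10)


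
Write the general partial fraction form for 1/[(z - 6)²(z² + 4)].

Repeated linear + quadratic: α/(z - 6) + β/(z - 6)² + (γz + δ)/(z² + 4)


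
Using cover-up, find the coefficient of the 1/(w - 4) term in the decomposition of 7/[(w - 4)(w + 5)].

Cover (w - 4), set w=4: 7/((w + 5) at w=4) = 7/(9) = 7/9


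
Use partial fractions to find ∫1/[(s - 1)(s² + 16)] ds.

Cover-up at s=1: A = 1/(1²+16) = 1/17. Coeff matching: B = -1/17, C = -1/17. Decomposition: (1/17)/(s - 1) - ((1/17)s + 1/17)/(s² + 16). Integrate: linear → ln, quadratic → (1/2)ln + arctan: (1/17) ln|(s - 1)| - (1/34) ln(s² + 16) - (1/68) arctan(s/4) + C


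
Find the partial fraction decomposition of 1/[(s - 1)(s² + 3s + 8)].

Cover-up at s = 1: α = 1/(1² + 3·1 + 8) = 1/12. Then β = -α = -1/12, γ = -α·(3 + 1) = -1/3
Result: (1/12)/(s - 1) - ((1/12)s + 1/3)/(s² + 3s + 8)


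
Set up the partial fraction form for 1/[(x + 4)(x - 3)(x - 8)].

Three distinct linear factors: α/(x + 4) + β/(x - 3) + γ/(x - 8)


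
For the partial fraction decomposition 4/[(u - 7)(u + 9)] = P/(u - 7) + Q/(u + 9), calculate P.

Cover-up at u = 7: P = 4/(7 + 9) = 4/16 = 1/4


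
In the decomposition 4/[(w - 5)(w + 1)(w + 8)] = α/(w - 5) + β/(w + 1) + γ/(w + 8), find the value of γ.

Cover-up at w = -8: γ = 4/[(-8 - 5)(-8 + 1)] = 4/[(-13)(-7)] = 4/91


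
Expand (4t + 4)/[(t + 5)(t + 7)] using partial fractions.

At t=-5: α = (4·(-5) + 4)/(-5 + 7) = -8. At t=-7: β = (4·(-7) + 4)/(-7 + 5) = 12
Result: -8/(t + 5) + 12/(t + 7)


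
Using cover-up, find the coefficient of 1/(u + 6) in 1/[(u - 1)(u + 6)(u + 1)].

Cover (u + 6), set u=-6: 1/[(-6 - 1)(-6 + 1)] = 1/35


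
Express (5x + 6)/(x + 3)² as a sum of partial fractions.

(5x + 6) = A(x + 3) + B. At x = -3: B = 5·(-3) + 6 = -9. Coeff of x: A = 5
Result: 5/(x + 3) - 9/(x + 3)²


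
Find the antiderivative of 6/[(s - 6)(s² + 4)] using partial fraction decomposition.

Cover-up at s=6: P = 6/(6²+4) = 3/20. Coeff matching: Q = -3/20, R = -9/10. Decomposition: (3/20)/(s - 6) - ((3/20)s + 9/10)/(s² + 4). Integrate: linear → ln, quadratic → (1/2)ln + arctan: (3/20) ln|(s - 6)| - (3/40) ln(s² + 4) - (9/20) arctan(s/2) + C


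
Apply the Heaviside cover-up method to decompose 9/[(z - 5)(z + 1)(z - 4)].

Cover (z - 5), z=5: α = 9/[(5 + 1)(5 - 4)] = 3/2. Cover (z + 1), z=-1: β = 9/[(-1 - 5)(-1 - 4)] = 3/10. Cover (z - 4), z=4: γ = 9/[(4 - 5)(4 + 1)] = -9/5.
Result: (3/2)/(z - 5) + (3/10)/(z + 1) - (9/5)/(z - 4)


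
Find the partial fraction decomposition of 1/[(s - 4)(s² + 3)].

Cover-up at s = 4: P = 1/(4² + 3) = 1/19. Then Q = -P = -1/19, R = -P·(0 + 4) = -4/19
Result: (1/19)/(s - 4) - ((1/19)s + 4/19)/(s² + 3)


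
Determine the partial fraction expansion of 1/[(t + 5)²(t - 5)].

Cover-up at t=5: γ = 1/(5 + 5)² = 1/100. Cover-up at t=-5: β = 1/(-5 - 5) = -1/10. Comparing t² coeff: α = -γ = -1/100
Result: (-1/100)/(t + 5) - (1/10)/(t + 5)² + (1/100)/(t - 5)


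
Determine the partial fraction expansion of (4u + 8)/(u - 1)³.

(4u + 8) = P(u - 1)² + Q(u - 1) + R. At u = 1: R = 4·1 + 8 = 12. Coefficients: P = 0, Q = 4
Result: 4/(u - 1)² + 12/(u - 1)³


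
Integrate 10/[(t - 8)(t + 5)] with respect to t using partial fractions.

Decompose: 10/[(t - 8)(t + 5)] = (10/13)/(t - 8) - (10/13)/(t + 5). Integrate each term: (10/13) ln|(t - 8)| - (10/13) ln|(t + 5)| + C


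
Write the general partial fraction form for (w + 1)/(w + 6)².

Repeated linear factor: A/(w + 6) + B/(w + 6)²


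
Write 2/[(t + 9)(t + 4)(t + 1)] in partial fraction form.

Using cover-up method: P = 1/20, Q = -2/15, R = 1/12
Result: (1/20)/(t + 9) - (2/15)/(t + 4) + (1/12)/(t + 1)


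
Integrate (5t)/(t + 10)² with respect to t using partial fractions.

Decompose: A = 5, B = 5·(-10) + 0 = -50, so (5t)/(t + 10)² = 5/(t + 10) - 50/(t + 10)². Integrate: ∫ A/(t + 10) dt = 5 ln|(t + 10)|; ∫ B/(t + 10)² dt = 50/(t + 10). Sum: 5 ln|(t + 10)| + 50/(t + 10) + C


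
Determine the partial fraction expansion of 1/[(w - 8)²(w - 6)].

Cover-up at w=6: γ = 1/(6 - 8)² = 1/4. Cover-up at w=8: β = 1/(8 - 6) = 1/2. Comparing w² coeff: α = -γ = -1/4
Result: (-1/4)/(w - 8) + (1/2)/(w - 8)² + (1/4)/(w - 6)


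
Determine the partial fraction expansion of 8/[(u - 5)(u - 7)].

8/(u - 5)(u - 7) = A/(u - 5) + B/(u - 7). A = 8/(5 - 7) = -4, B = 8/(7 - 5) = 4
Result: -4/(u - 5) + 4/(u - 7)


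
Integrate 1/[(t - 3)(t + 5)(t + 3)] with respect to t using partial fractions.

Cover-up: P = 1/48, Q = 1/16, R = -1/12. Decomposition: (1/48)/(t - 3) + (1/16)/(t + 5) - (1/12)/(t + 3). Integrate each term: (1/48) ln|(t - 3)| + (1/16) ln|(t + 5)| - (1/12) ln|(t + 3)| + C


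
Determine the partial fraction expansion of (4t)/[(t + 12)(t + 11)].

At t=-12: α = (4·(-12) + 0)/(-12 + 11) = 48. At t=-11: β = (4·(-11) + 0)/(-11 + 12) = -44
Result: 48/(t + 12) - 44/(t + 11)


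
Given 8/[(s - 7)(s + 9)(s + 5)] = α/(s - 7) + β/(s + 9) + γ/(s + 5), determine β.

Cover-up at s = -9: β = 8/[(-9 - 7)(-9 + 5)] = 8/[(-16)(-4)] = 8/64 = 1/8


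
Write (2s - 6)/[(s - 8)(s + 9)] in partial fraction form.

At s=8: P = (2·8 - 6)/(8 + 9) = 10/17. At s=-9: Q = (2·(-9) - 6)/(-9 - 8) = 24/17
Result: (10/17)/(s - 8) + (24/17)/(s + 9)


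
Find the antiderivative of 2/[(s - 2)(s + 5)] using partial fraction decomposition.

Decompose: 2/[(s - 2)(s + 5)] = (2/7)/(s - 2) - (2/7)/(s + 5). Integrate each term: (2/7) ln|(s - 2)| - (2/7) ln|(s + 5)| + C


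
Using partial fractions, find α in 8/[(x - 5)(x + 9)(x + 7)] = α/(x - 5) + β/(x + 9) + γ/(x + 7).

Cover-up at x = 5: α = 8/[(5 + 9)(5 + 7)] = 8/[(14)(12)] = 8/168 = 1/21


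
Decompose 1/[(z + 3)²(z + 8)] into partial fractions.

Cover-up at z=-8: C = 1/(-8 + 3)² = 1/25. Cover-up at z=-3: B = 1/(-3 + 8) = 1/5. Comparing z² coeff: A = -C = -1/25
Result: (-1/25)/(z + 3) + (1/5)/(z + 3)² + (1/25)/(z + 8)


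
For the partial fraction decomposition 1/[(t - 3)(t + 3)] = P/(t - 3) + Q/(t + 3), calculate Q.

Cover-up at t = -3: Q = 1/(-3 - 3) = -1/6


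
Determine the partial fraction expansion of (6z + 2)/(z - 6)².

(6z + 2) = P(z - 6) + Q. At z = 6: Q = 6·6 + 2 = 38. Coeff of z: P = 6
Result: 6/(z - 6) + 38/(z - 6)²


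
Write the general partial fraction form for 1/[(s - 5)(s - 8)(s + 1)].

Three distinct linear factors: P/(s - 5) + Q/(s - 8) + R/(s + 1)


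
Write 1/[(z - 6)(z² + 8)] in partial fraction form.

Cover-up at z = 6: P = 1/(6² + 8) = 1/44. Then Q = -P = -1/44, R = -P·(0 + 6) = -3/22
Result: (1/44)/(z - 6) - ((1/44)z + 3/22)/(z² + 8)


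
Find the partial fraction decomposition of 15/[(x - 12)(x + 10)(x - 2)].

Using cover-up method: P = 3/44, Q = 5/88, R = -1/8
Result: (3/44)/(x - 12) + (5/88)/(x + 10) - (1/8)/(x - 2)


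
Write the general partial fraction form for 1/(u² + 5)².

Repeated quadratic factor: (Pu + Q)/(u² + 5) + (Ru + S)/(u² + 5)²


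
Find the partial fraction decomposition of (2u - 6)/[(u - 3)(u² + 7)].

At u=3: A = (2·3 - 6)/(3² + 7) = 0. B = -A = 0, C = 2 - 3·A = 2
Result: (2)/(u² + 7)


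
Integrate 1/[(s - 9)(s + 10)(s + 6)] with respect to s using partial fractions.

Cover-up: α = 1/285, β = 1/76, γ = -1/60. Decomposition: (1/285)/(s - 9) + (1/76)/(s + 10) - (1/60)/(s + 6). Integrate each term: (1/285) ln|(s - 9)| + (1/76) ln|(s + 10)| - (1/60) ln|(s + 6)| + C


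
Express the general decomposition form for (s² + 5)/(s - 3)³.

Repeated linear factor (power 3): P/(s - 3) + Q/(s - 3)² + R/(s - 3)³


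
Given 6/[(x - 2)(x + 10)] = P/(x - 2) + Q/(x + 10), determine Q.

Cover-up at x = -10: Q = 6/(-10 - 2) = -6/12 = -1/2


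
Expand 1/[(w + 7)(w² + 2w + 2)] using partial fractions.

Cover-up at w = -7: A = 1/((-7)² + 2·(-7) + 2) = 1/37. Then B = -A = -1/37, C = -A·(2 - 7) = 5/37
Result: (1/37)/(w + 7) - ((1/37)w - 5/37)/(w² + 2w + 2)


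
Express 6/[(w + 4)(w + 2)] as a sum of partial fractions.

6/(w + 4)(w + 2) = α/(w + 4) + β/(w + 2). α = 6/(-4 + 2) = -3, β = 6/(-2 + 4) = 3
Result: -3/(w + 4) + 3/(w + 2)


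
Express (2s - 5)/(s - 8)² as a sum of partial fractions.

(2s - 5) = P(s - 8) + Q. At s = 8: Q = 2·8 - 5 = 11. Coeff of s: P = 2
Result: 2/(s - 8) + 11/(s - 8)²


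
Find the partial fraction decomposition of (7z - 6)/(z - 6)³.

(7z - 6) = A(z - 6)² + B(z - 6) + C. At z = 6: C = 7·6 - 6 = 36. Coefficients: A = 0, B = 7
Result: 7/(z - 6)² + 36/(z - 6)³


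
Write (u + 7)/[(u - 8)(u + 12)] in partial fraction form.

At u=8: A = (1·8 + 7)/(8 + 12) = 3/4. At u=-12: B = (1·(-12) + 7)/(-12 - 8) = 1/4
Result: (3/4)/(u - 8) + (1/4)/(u + 12)


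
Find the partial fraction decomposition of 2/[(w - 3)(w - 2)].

2/(w - 3)(w - 2) = A/(w - 3) + B/(w - 2). A = 2/(3 - 2) = 2, B = 2/(2 - 3) = -2
Result: 2/(w - 3) - 2/(w - 2)


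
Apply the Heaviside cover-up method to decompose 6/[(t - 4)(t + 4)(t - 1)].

Cover (t - 4), t=4: P = 6/[(4 + 4)(4 - 1)] = 1/4. Cover (t + 4), t=-4: Q = 6/[(-4 - 4)(-4 - 1)] = 3/20. Cover (t - 1), t=1: R = 6/[(1 - 4)(1 + 4)] = -2/5.
Result: (1/4)/(t - 4) + (3/20)/(t + 4) - (2/5)/(t - 1)


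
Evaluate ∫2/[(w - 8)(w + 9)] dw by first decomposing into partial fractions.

Decompose: 2/[(w - 8)(w + 9)] = (2/17)/(w - 8) - (2/17)/(w + 9). Integrate each term: (2/17) ln|(w - 8)| - (2/17) ln|(w + 9)| + C


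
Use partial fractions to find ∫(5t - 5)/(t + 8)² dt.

Decompose: A = 5, B = 5·(-8) - 5 = -45, so (5t - 5)/(t + 8)² = 5/(t + 8) - 45/(t + 8)². Integrate: ∫ A/(t + 8) dt = 5 ln|(t + 8)|; ∫ B/(t + 8)² dt = 45/(t + 8). Sum: 5 ln|(t + 8)| + 45/(t + 8) + C


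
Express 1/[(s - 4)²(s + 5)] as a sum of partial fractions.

Cover-up at s=-5: R = 1/(-5 - 4)² = 1/81. Cover-up at s=4: Q = 1/(4 + 5) = 1/9. Comparing s² coeff: P = -R = -1/81
Result: (-1/81)/(s - 4) + (1/9)/(s - 4)² + (1/81)/(s + 5)


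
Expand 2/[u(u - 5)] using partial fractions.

2/u(u - 5) = P/u + Q/(u - 5). P = 2/(0 - 5) = -2/5, Q = 2/(5 - 0) = 2/5
Result: (-2/5)/u + (2/5)/(u - 5)


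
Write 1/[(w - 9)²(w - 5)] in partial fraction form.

Cover-up at w=5: γ = 1/(5 - 9)² = 1/16. Cover-up at w=9: β = 1/(9 - 5) = 1/4. Comparing w² coeff: α = -γ = -1/16
Result: (-1/16)/(w - 9) + (1/4)/(w - 9)² + (1/16)/(w - 5)


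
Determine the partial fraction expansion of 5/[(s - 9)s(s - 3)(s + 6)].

Using Heaviside cover-up: (1/162)/(s - 9) + (5/162)/s - (5/162)/(s - 3) - (1/162)/(s + 6)


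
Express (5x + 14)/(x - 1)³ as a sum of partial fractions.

(5x + 14) = P(x - 1)² + Q(x - 1) + R. At x = 1: R = 5·1 + 14 = 19. Coefficients: P = 0, Q = 5
Result: 5/(x - 1)² + 19/(x - 1)³


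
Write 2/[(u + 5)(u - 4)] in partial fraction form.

2/(u + 5)(u - 4) = A/(u + 5) + B/(u - 4). A = 2/(-5 - 4) = -2/9, B = 2/(4 + 5) = 2/9
Result: (-2/9)/(u + 5) + (2/9)/(u - 4)


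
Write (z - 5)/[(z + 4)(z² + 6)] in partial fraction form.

At z=-4: A = (1·(-4) - 5)/((-4)² + 6) = -9/22. B = -A = 9/22, C = 1 - (-4)·A = -7/11
Result: (-9/22)/(z + 4) + ((9/22)z - 7/11)/(z² + 6)


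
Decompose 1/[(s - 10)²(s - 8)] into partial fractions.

Cover-up at s=8: R = 1/(8 - 10)² = 1/4. Cover-up at s=10: Q = 1/(10 - 8) = 1/2. Comparing s² coeff: P = -R = -1/4
Result: (-1/4)/(s - 10) + (1/2)/(s - 10)² + (1/4)/(s - 8)


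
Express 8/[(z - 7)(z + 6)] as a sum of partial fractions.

8/(z - 7)(z + 6) = A/(z - 7) + B/(z + 6). A = 8/(7 + 6) = 8/13, B = 8/(-6 - 7) = -8/13
Result: (8/13)/(z - 7) - (8/13)/(z + 6)


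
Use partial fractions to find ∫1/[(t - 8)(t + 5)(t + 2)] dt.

Cover-up: A = 1/130, B = 1/39, C = -1/30. Decomposition: (1/130)/(t - 8) + (1/39)/(t + 5) - (1/30)/(t + 2). Integrate each term: (1/130) ln|(t - 8)| + (1/39) ln|(t + 5)| - (1/30) ln|(t + 2)| + C


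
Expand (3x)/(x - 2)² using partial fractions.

(3x) = α(x - 2) + β. At x = 2: β = 3·2 + 0 = 6. Coeff of x: α = 3
Result: 3/(x - 2) + 6/(x - 2)²
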